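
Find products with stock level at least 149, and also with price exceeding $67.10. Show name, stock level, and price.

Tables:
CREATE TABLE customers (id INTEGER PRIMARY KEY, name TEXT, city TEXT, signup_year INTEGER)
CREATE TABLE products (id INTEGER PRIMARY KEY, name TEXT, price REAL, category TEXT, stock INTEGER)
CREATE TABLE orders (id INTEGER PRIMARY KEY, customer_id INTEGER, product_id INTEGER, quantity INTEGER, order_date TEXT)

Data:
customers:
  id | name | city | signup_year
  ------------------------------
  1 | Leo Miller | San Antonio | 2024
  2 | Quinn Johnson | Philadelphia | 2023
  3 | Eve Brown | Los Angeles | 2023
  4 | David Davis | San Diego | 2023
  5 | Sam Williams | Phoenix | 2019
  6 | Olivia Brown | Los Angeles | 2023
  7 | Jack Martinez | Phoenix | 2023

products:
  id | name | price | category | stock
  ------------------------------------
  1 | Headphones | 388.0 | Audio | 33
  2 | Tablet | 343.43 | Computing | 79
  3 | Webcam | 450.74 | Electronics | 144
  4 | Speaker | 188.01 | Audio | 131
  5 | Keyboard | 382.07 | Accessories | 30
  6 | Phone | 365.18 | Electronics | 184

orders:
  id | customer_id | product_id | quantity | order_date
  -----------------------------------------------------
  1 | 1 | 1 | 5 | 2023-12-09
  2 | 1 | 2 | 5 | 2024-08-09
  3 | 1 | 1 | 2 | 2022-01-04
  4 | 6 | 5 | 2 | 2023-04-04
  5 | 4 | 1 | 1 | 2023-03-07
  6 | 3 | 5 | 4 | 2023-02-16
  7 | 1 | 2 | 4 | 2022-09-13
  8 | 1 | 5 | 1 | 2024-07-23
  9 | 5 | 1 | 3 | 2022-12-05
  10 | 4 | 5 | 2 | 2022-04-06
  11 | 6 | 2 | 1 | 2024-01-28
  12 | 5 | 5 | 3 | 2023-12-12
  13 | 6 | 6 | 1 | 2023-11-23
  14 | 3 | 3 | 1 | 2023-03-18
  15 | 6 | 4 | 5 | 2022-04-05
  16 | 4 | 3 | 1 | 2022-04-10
SELECT name, stock, price FROM products WHERE stock >= 149 AND price > 67.1

Execution result:
name | stock | price
Phone | 184 | 365.18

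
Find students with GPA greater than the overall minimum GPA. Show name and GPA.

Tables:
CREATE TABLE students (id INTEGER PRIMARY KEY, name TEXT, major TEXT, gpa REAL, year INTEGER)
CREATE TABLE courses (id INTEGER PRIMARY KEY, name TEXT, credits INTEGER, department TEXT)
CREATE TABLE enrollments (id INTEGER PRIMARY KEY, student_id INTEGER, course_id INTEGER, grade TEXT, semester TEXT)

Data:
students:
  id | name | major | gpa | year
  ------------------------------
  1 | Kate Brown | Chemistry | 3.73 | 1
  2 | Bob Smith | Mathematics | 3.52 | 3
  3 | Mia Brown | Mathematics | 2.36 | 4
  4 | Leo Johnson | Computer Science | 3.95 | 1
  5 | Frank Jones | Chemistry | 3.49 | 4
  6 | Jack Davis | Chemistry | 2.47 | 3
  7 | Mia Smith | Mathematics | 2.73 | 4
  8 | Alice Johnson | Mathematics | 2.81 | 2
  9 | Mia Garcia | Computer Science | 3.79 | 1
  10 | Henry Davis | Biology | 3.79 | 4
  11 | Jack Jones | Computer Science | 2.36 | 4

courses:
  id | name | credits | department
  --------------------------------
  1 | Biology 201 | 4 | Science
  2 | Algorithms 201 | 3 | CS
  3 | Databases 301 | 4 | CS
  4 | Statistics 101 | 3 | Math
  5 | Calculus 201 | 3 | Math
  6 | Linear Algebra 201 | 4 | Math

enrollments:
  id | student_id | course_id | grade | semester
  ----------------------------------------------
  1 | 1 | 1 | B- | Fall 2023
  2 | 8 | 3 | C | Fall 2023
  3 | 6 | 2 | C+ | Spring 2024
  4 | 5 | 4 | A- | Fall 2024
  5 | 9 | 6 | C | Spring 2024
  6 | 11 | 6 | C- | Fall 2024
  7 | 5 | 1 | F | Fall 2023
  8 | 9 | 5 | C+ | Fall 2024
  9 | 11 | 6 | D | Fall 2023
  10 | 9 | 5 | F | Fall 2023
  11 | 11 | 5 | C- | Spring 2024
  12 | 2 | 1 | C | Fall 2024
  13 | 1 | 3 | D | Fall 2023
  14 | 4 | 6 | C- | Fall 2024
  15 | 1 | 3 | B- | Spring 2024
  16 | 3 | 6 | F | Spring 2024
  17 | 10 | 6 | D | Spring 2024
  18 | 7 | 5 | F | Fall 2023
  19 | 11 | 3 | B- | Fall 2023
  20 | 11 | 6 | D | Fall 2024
SELECT name, gpa FROM students WHERE gpa > (SELECT MIN(gpa) FROM students)

Execution result:
name | gpa
Kate Brown | 3.73
Bob Smith | 3.52
Leo Johnson | 3.95
Frank Jones | 3.49
Jack Davis | 2.47
Mia Smith | 2.73
Alice Johnson | 2.81
Mia Garcia | 3.79
Henry Davis | 3.79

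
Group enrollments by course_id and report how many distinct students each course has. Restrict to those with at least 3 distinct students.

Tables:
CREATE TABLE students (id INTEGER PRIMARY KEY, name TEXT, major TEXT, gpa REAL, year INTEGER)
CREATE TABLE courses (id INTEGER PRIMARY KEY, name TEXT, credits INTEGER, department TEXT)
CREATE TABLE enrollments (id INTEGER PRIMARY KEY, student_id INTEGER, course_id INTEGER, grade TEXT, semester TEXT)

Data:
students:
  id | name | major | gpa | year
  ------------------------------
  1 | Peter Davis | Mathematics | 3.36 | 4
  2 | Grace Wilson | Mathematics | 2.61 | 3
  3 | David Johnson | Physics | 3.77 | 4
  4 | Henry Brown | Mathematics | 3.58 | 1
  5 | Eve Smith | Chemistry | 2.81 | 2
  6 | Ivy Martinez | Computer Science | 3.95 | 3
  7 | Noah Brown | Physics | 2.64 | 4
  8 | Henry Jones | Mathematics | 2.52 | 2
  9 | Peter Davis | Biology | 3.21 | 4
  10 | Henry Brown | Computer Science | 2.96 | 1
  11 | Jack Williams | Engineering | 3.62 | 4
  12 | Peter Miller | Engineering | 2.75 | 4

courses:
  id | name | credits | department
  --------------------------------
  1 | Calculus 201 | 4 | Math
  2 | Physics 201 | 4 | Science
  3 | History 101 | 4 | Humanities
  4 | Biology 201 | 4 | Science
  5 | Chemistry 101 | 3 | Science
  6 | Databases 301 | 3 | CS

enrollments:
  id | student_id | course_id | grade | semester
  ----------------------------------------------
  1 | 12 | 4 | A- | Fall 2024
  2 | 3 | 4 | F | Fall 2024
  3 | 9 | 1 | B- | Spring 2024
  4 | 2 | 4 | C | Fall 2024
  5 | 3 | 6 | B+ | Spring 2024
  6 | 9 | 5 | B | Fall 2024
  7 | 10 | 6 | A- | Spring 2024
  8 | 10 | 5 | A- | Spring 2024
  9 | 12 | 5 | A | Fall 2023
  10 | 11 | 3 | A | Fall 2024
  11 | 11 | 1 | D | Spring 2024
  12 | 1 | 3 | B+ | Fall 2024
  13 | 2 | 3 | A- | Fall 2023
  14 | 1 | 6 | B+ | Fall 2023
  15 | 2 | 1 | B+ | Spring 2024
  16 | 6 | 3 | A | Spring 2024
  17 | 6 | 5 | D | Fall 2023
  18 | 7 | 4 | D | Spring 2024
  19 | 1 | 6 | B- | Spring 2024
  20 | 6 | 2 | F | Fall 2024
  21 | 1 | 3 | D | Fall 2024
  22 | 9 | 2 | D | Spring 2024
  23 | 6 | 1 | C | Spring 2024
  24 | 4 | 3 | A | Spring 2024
SELECT course_id, COUNT(DISTINCT student_id) AS distinct_student_count FROM enrollments GROUP BY course_id HAVING COUNT(DISTINCT student_id) >= 3

Execution result:
course_id | distinct_student_count
1 | 4
3 | 5
4 | 4
5 | 4
6 | 3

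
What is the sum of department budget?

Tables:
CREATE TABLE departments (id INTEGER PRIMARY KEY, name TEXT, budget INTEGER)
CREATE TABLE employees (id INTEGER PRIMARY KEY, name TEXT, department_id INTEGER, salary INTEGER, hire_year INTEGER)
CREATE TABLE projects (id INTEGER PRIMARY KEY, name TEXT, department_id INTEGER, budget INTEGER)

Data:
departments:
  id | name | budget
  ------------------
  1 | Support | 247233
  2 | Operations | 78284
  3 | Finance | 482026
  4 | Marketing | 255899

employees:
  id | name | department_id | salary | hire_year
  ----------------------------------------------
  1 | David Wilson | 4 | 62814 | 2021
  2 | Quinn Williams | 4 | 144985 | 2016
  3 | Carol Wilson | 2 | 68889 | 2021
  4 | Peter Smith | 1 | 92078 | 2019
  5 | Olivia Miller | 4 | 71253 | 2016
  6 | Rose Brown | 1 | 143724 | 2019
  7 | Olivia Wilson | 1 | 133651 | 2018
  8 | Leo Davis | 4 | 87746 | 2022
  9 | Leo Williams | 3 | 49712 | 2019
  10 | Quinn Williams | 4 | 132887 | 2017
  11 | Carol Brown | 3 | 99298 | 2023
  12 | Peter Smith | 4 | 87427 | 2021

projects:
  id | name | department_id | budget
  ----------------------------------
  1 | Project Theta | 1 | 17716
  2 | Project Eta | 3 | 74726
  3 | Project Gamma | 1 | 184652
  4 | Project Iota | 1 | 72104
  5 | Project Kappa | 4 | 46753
SELECT SUM(budget) FROM departments

Execution result:
1063442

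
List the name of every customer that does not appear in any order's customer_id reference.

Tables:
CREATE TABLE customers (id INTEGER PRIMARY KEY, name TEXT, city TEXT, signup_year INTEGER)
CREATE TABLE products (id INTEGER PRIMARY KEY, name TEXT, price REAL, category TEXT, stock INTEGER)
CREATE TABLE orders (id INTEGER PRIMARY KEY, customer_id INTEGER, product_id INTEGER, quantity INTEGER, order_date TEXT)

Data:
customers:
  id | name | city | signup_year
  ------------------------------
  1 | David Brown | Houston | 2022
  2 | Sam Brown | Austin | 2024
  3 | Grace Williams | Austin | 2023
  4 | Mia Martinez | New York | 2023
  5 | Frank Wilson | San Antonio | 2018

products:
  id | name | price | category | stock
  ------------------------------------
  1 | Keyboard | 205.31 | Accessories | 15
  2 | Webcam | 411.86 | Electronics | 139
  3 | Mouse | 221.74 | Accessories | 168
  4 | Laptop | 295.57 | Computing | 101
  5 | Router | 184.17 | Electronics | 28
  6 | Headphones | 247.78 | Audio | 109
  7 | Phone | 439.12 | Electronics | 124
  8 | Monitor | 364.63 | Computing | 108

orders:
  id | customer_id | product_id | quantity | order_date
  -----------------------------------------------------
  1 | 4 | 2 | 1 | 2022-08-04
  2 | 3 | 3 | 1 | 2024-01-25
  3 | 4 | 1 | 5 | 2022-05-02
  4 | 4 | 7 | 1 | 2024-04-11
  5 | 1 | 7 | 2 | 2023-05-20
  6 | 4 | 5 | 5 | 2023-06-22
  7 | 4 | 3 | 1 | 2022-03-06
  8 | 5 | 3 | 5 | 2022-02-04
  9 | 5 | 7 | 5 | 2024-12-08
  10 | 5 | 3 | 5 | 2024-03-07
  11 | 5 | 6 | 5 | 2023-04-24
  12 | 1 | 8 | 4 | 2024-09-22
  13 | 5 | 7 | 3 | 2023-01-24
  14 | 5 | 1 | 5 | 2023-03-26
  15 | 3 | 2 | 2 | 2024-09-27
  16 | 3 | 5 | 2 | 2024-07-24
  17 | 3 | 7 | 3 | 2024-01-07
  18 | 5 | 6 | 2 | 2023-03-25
SELECT p.name FROM customers p LEFT JOIN orders c ON c.customer_id = p.id WHERE c.id IS NULL

Execution result:
Sam Brown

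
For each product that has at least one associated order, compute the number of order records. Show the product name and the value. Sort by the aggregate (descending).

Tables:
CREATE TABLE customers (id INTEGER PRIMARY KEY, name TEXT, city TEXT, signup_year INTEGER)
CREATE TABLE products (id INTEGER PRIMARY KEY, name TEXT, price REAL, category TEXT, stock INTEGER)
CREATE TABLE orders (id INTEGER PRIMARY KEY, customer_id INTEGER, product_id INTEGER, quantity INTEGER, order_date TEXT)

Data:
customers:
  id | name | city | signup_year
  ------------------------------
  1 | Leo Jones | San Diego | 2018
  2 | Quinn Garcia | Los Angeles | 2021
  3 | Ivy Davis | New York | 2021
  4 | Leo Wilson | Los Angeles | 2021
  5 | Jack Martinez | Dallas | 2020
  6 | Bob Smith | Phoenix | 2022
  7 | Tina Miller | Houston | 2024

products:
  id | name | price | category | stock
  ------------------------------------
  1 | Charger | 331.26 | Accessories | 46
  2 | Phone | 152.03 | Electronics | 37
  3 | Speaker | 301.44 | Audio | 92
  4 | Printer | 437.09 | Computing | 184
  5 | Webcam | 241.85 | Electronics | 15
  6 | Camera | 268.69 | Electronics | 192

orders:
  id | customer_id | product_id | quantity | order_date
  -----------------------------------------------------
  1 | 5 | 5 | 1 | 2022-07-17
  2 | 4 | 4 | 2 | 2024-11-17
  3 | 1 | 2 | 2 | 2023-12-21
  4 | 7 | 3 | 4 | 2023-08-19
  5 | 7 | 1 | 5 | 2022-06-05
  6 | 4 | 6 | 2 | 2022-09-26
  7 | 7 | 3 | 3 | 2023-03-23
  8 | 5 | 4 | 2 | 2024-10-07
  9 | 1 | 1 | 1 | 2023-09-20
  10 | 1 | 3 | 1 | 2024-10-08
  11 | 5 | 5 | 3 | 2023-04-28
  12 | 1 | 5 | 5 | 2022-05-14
SELECT p.name, COUNT(*) AS n FROM orders c JOIN products p ON c.product_id = p.id GROUP BY p.id, p.name ORDER BY n DESC

Execution result:
name | n
Speaker | 3
Webcam | 3
Charger | 2
Printer | 2
Phone | 1
Camera | 1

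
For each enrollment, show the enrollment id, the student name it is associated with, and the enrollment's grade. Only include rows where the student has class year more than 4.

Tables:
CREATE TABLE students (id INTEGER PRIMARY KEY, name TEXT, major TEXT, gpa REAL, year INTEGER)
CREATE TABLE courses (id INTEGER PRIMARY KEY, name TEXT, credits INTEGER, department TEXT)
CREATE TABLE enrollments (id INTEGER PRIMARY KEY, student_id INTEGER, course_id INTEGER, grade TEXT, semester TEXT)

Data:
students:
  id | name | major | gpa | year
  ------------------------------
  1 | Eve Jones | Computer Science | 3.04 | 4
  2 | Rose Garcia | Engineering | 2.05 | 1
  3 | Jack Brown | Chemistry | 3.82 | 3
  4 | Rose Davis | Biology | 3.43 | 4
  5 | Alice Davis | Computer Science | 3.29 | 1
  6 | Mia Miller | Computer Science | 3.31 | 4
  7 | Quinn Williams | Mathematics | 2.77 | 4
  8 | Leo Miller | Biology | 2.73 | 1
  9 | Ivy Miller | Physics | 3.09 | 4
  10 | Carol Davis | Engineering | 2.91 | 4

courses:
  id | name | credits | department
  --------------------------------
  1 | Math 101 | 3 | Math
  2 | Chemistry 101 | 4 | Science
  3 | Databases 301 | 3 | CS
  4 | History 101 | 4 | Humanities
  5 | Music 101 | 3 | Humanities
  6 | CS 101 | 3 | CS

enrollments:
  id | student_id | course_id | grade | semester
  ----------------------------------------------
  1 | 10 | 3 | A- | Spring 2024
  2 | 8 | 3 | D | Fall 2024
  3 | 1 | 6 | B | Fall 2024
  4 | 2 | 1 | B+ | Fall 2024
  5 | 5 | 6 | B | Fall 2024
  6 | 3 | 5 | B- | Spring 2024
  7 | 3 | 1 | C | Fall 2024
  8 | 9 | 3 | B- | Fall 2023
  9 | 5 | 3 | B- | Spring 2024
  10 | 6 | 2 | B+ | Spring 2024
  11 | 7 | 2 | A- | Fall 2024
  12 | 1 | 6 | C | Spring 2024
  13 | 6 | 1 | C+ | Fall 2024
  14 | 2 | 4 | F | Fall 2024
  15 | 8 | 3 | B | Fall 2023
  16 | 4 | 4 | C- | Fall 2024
SELECT c.id, p.name AS student, c.grade FROM enrollments c JOIN students p ON c.student_id = p.id WHERE p.year > 4

Execution result:
(no rows)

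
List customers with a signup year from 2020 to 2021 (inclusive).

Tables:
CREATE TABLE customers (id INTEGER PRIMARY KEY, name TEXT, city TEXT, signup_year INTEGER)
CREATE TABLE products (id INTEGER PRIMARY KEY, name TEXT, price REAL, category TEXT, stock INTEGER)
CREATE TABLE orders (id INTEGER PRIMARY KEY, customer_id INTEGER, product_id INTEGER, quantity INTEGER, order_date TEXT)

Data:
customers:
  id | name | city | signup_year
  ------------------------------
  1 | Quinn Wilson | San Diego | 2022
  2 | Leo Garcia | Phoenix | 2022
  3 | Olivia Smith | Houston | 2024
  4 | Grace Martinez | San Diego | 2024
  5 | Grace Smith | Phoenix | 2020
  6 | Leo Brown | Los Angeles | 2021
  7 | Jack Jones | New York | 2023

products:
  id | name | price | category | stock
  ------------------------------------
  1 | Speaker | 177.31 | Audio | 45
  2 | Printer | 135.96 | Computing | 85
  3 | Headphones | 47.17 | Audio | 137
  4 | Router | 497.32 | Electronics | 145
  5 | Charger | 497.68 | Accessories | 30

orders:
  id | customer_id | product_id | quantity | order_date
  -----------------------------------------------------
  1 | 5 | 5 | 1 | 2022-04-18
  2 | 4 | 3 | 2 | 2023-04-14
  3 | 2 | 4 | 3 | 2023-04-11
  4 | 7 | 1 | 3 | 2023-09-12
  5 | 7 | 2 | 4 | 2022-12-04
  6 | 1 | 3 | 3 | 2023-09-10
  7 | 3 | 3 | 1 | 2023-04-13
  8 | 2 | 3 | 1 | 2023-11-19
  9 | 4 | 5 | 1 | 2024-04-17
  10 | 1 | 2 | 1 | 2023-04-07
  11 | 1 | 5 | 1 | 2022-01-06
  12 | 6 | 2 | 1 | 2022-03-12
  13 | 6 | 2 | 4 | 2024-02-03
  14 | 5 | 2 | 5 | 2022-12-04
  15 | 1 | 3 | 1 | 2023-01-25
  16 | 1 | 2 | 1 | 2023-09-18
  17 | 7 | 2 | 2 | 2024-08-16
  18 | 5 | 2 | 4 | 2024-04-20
SELECT name, signup_year FROM customers WHERE signup_year BETWEEN 2020 AND 2021

Execution result:
name | signup_year
Grace Smith | 2020
Leo Brown | 2021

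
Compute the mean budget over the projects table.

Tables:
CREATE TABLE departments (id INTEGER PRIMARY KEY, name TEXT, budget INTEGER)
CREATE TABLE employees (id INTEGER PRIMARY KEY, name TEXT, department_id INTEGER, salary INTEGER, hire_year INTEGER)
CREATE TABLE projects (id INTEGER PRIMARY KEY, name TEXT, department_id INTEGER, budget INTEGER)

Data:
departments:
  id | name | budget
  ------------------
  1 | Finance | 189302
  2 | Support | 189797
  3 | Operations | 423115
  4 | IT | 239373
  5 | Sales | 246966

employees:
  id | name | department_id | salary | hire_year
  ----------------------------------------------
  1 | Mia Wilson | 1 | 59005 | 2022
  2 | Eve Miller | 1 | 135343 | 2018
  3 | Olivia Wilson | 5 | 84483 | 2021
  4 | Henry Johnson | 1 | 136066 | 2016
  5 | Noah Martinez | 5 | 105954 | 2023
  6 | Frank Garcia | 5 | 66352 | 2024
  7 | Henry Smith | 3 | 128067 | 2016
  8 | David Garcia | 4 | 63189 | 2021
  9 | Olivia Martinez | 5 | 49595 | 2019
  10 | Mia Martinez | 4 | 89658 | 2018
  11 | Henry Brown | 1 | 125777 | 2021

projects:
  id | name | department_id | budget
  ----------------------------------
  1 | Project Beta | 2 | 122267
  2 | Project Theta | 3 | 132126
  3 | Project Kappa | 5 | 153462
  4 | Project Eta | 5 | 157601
SELECT AVG(budget) FROM projects

Execution result:
141364.00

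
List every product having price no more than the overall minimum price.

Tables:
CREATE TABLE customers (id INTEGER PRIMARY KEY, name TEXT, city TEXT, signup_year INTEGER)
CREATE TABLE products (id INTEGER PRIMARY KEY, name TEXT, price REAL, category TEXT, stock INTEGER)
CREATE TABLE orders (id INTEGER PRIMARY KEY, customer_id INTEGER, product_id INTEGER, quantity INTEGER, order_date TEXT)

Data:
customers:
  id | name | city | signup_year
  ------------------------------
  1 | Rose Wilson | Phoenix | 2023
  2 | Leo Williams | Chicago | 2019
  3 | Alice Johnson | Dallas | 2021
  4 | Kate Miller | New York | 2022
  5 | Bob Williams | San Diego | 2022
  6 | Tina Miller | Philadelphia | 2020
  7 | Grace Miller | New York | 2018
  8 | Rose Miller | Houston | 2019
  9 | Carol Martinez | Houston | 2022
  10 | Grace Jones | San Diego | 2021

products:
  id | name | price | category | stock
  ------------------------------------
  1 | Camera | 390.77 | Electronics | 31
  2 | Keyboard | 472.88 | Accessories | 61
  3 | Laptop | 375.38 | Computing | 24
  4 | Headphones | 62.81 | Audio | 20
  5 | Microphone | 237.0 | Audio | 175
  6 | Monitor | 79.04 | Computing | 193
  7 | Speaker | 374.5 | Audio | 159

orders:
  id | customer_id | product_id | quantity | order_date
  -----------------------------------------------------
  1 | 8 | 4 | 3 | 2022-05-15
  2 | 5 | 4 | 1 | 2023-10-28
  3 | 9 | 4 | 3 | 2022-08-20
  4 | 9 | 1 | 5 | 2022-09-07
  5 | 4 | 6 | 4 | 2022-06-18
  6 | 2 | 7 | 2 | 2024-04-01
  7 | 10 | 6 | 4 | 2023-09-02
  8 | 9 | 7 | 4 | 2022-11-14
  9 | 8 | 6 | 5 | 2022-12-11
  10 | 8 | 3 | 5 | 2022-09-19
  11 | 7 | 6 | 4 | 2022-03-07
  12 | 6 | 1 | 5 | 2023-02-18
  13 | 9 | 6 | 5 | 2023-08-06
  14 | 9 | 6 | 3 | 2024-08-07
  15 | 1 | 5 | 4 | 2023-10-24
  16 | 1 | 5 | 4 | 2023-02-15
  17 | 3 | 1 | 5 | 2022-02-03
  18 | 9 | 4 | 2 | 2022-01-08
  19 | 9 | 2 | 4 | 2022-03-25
SELECT name, price FROM products WHERE price <= (SELECT MIN(price) FROM products)

Execution result:
name | price
Headphones | 62.81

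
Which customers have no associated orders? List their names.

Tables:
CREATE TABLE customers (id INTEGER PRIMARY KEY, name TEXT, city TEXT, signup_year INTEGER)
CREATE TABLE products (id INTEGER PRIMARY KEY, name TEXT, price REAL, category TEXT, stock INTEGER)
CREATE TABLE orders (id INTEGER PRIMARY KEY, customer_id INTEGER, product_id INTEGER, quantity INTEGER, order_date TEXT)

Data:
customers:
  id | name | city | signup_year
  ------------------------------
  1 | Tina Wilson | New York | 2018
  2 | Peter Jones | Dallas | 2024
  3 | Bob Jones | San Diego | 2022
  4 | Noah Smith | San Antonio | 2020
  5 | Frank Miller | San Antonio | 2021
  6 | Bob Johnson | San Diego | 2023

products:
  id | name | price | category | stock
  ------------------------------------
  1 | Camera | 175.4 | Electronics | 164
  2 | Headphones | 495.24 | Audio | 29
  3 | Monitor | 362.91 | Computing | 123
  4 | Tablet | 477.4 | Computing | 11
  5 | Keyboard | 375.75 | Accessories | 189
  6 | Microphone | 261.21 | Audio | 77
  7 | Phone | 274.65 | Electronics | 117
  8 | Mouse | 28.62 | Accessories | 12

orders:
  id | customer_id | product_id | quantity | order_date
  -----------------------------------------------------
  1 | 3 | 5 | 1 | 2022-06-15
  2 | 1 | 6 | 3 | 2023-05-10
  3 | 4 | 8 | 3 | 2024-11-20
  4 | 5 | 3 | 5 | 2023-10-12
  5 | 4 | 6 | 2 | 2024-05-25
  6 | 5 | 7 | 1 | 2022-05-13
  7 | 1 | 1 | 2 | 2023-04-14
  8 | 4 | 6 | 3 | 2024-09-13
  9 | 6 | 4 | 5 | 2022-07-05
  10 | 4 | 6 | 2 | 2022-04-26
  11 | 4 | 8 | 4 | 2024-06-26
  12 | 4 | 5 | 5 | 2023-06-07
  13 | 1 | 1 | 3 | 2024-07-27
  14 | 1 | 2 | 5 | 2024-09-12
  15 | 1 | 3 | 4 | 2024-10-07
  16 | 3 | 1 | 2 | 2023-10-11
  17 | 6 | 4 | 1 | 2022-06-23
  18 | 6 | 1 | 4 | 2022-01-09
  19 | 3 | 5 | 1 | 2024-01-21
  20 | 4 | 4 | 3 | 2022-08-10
SELECT p.name FROM customers p LEFT JOIN orders c ON c.customer_id = p.id WHERE c.id IS NULL

Execution result:
Peter Jones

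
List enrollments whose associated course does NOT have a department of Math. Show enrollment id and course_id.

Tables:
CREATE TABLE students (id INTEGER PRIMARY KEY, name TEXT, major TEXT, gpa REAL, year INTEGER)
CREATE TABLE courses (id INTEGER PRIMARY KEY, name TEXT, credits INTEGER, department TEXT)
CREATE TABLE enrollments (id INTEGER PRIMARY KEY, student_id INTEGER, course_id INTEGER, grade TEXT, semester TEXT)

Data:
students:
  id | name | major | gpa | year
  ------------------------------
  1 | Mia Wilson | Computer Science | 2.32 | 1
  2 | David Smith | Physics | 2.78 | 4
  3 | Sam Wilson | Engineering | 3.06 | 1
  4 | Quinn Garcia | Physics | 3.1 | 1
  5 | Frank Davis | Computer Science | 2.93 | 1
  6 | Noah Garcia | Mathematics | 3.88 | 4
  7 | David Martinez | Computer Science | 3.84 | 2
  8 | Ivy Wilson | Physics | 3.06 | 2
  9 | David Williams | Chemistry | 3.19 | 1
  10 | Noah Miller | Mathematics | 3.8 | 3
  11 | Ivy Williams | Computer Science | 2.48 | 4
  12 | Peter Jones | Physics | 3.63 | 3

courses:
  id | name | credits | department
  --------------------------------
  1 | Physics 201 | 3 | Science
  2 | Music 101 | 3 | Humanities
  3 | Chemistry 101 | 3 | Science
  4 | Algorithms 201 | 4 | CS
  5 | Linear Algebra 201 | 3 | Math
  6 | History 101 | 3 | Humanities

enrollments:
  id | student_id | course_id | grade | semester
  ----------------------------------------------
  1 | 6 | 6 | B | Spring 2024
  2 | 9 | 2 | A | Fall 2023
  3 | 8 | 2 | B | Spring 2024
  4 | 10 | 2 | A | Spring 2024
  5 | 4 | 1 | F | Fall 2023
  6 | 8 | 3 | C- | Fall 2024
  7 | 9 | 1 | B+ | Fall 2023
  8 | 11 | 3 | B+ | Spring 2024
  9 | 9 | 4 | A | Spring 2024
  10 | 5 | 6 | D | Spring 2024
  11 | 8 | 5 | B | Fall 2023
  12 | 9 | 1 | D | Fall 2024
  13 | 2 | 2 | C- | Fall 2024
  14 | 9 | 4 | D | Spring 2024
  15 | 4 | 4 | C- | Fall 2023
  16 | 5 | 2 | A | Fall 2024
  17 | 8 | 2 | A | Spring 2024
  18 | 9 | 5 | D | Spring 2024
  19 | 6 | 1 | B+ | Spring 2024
SELECT id, course_id FROM enrollments WHERE course_id NOT IN (SELECT id FROM courses WHERE department = 'Math')

Execution result:
id | course_id
1 | 6
2 | 2
3 | 2
4 | 2
5 | 1
6 | 3
7 | 1
8 | 3
9 | 4
10 | 6
12 | 1
13 | 2
14 | 4
15 | 4
16 | 2
17 | 2
19 | 1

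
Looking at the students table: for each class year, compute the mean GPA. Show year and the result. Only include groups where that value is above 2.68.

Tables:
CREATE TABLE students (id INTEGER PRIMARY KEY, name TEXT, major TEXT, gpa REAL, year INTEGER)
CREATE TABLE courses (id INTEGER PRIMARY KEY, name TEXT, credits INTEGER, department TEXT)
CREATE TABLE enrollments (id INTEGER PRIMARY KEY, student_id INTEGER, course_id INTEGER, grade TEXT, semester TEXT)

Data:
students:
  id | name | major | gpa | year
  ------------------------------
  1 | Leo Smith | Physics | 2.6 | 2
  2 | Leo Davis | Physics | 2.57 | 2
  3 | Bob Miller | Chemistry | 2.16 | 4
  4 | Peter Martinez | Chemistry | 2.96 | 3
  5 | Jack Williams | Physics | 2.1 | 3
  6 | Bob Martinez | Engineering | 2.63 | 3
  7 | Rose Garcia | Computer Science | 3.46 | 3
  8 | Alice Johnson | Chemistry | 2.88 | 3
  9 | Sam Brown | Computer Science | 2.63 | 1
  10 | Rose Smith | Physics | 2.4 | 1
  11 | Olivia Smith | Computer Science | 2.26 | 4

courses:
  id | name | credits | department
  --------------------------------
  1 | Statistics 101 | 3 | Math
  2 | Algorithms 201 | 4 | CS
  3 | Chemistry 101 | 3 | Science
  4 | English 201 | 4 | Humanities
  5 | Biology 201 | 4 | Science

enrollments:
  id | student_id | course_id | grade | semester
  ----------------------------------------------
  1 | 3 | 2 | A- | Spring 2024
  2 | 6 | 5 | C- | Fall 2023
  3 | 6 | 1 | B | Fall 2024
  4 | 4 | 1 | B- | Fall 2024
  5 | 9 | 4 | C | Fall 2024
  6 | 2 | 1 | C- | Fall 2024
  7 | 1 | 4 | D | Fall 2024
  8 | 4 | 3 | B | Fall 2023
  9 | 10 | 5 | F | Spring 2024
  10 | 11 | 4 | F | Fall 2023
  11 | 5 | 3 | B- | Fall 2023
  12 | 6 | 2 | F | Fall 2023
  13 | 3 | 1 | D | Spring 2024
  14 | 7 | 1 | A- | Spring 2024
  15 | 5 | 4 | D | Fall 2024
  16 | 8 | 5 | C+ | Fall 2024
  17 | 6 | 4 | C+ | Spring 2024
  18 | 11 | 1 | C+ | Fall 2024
SELECT year, AVG(gpa) AS avg_gpa FROM students GROUP BY year HAVING AVG(gpa) > 2.68

Execution result:
year | avg_gpa
3 | 2.81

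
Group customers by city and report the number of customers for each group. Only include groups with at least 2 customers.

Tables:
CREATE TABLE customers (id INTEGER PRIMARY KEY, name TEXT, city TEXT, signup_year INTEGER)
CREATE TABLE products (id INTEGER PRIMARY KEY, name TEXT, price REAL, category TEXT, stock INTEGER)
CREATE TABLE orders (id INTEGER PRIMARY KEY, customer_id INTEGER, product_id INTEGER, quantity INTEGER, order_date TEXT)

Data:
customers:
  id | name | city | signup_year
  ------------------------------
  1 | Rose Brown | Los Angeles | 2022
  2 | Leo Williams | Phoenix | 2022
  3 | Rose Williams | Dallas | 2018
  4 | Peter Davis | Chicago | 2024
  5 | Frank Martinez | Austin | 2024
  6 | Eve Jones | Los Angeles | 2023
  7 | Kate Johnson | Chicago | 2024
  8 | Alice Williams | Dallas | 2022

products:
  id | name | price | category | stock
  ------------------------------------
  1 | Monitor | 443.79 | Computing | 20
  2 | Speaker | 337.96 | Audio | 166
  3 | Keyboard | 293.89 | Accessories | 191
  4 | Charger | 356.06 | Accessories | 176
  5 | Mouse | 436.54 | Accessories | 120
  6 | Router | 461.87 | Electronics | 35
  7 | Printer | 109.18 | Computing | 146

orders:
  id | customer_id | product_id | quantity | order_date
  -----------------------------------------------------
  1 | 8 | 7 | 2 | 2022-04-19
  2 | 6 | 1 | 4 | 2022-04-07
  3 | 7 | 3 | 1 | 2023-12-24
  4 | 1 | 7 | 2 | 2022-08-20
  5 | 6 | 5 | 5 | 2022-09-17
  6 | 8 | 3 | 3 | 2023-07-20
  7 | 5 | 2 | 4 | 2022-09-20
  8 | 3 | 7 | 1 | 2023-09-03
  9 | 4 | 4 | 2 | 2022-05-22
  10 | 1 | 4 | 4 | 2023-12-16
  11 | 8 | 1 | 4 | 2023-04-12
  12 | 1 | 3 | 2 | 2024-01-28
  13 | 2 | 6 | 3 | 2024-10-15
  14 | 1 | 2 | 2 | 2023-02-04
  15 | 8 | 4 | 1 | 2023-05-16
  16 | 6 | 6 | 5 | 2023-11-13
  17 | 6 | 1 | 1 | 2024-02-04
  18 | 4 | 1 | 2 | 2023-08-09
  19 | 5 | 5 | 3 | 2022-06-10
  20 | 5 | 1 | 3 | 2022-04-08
SELECT city, COUNT(*) AS n FROM customers GROUP BY city HAVING COUNT(*) >= 2

Execution result:
city | n
Chicago | 2
Dallas | 2
Los Angeles | 2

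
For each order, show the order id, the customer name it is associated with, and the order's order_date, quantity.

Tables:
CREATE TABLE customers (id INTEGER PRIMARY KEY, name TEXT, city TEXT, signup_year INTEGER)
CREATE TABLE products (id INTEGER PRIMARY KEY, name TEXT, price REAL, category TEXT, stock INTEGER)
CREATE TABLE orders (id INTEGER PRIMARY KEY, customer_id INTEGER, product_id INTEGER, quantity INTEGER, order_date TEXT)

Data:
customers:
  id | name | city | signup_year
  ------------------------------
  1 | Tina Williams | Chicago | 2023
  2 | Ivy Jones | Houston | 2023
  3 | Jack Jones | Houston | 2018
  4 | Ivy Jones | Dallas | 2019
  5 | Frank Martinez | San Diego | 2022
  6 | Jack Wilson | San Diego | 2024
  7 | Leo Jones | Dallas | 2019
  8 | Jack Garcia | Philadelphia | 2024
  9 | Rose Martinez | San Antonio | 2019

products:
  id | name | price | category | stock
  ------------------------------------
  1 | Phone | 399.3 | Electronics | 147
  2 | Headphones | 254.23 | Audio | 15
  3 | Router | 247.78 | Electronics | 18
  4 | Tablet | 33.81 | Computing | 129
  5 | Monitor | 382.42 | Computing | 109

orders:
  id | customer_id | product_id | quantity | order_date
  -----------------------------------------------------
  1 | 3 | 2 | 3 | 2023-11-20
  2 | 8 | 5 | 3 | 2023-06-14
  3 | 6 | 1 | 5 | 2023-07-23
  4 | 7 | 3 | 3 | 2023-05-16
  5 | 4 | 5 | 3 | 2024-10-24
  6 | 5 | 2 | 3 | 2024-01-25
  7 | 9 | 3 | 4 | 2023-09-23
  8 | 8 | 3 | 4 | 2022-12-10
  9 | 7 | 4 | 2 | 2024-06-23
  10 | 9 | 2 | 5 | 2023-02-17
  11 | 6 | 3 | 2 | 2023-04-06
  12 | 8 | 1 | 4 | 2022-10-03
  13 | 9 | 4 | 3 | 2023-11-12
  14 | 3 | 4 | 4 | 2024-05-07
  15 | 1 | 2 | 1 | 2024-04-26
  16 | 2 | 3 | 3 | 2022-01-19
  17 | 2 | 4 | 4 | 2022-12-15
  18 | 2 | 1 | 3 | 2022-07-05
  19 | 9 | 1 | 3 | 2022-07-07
SELECT c.id, p.name AS customer, c.order_date, c.quantity FROM orders c JOIN customers p ON c.customer_id = p.id

Execution result:
id | customer | order_date | quantity
1 | Jack Jones | 2023-11-20 | 3
2 | Jack Garcia | 2023-06-14 | 3
3 | Jack Wilson | 2023-07-23 | 5
4 | Leo Jones | 2023-05-16 | 3
5 | Ivy Jones | 2024-10-24 | 3
6 | Frank Martinez | 2024-01-25 | 3
7 | Rose Martinez | 2023-09-23 | 4
8 | Jack Garcia | 2022-12-10 | 4
9 | Leo Jones | 2024-06-23 | 2
10 | Rose Martinez | 2023-02-17 | 5
11 | Jack Wilson | 2023-04-06 | 2
12 | Jack Garcia | 2022-10-03 | 4
13 | Rose Martinez | 2023-11-12 | 3
14 | Jack Jones | 2024-05-07 | 4
15 | Tina Williams | 2024-04-26 | 1
16 | Ivy Jones | 2022-01-19 | 3
17 | Ivy Jones | 2022-12-15 | 4
18 | Ivy Jones | 2022-07-05 | 3
19 | Rose Martinez | 2022-07-07 | 3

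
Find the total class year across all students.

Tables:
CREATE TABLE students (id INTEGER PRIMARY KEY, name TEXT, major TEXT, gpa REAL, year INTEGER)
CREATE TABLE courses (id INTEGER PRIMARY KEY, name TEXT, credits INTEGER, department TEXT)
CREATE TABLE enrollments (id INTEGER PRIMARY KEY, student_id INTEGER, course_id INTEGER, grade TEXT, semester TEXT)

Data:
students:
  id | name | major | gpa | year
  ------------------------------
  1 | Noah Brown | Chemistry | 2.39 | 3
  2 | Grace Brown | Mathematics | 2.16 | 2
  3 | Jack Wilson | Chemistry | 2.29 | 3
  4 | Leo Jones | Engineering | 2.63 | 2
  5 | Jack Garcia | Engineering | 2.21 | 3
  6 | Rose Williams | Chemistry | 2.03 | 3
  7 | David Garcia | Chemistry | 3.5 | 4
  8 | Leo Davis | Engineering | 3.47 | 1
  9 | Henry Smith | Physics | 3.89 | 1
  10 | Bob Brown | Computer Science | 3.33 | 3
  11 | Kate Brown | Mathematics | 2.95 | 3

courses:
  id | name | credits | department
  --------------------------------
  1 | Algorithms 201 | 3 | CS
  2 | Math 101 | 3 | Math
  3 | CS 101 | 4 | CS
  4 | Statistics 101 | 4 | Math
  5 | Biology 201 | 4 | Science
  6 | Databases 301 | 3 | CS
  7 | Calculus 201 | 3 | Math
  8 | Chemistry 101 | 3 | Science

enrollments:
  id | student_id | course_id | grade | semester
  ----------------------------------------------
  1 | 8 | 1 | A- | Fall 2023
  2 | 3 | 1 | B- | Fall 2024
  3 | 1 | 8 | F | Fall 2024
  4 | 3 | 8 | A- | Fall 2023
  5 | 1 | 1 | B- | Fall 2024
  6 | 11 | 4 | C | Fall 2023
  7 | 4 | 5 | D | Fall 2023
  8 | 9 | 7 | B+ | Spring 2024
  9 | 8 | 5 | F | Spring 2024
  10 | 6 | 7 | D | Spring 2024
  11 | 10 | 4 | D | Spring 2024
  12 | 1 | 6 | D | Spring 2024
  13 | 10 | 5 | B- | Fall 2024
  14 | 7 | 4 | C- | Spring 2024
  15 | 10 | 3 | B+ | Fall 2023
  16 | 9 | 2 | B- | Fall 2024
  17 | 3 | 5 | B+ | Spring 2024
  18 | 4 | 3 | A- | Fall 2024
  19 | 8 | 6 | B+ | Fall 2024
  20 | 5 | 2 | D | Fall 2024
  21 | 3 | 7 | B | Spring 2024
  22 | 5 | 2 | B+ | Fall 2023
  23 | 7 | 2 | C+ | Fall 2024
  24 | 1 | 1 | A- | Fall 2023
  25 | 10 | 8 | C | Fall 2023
SELECT SUM(year) FROM students

Execution result:
28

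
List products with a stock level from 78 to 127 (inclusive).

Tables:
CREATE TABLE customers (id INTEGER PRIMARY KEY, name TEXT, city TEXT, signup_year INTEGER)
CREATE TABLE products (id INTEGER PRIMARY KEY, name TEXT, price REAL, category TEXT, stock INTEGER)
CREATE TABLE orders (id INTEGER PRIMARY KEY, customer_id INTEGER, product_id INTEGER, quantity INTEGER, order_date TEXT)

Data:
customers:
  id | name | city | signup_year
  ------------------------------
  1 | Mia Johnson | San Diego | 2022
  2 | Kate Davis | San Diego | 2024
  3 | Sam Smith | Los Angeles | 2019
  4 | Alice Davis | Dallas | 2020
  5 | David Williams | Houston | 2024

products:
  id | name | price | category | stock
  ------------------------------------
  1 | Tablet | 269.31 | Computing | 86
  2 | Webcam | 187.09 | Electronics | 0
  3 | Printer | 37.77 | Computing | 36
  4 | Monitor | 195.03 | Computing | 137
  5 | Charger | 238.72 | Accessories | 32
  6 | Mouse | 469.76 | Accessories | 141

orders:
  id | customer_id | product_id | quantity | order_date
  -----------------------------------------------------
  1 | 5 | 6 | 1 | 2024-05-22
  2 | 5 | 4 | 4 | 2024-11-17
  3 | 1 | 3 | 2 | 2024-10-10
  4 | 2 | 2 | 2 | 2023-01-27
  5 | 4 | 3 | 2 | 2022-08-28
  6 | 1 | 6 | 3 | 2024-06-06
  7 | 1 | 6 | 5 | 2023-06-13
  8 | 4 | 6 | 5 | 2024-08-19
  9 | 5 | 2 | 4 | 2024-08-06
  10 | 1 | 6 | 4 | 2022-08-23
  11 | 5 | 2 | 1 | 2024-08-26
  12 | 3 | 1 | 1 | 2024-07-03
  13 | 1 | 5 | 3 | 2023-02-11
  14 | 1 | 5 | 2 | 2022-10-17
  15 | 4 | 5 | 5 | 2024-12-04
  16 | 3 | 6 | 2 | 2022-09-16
SELECT name, stock FROM products WHERE stock BETWEEN 78 AND 127

Execution result:
name | stock
Tablet | 86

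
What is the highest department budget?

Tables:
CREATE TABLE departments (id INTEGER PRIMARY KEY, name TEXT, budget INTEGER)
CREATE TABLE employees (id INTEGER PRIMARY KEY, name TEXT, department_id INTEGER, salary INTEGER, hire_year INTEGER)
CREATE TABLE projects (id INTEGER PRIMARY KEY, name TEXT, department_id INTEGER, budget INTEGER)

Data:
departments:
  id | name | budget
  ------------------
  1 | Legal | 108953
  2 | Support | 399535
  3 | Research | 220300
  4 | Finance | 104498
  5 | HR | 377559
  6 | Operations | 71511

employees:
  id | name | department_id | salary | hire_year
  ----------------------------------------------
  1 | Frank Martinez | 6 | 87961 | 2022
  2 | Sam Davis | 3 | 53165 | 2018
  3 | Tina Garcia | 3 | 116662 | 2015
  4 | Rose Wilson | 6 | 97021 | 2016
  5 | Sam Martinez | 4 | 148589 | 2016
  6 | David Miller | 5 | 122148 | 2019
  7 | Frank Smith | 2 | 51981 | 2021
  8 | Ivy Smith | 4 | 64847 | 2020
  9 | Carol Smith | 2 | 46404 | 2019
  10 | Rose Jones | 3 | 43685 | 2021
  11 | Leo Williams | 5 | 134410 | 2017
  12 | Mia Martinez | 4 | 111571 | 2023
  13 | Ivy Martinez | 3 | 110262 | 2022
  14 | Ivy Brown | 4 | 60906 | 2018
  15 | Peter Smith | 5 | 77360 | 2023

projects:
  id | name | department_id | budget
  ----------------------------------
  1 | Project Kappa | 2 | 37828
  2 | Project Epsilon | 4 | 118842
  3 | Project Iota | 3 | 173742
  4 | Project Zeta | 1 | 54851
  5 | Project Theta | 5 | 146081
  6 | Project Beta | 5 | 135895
SELECT MAX(budget) FROM departments

Execution result:
399535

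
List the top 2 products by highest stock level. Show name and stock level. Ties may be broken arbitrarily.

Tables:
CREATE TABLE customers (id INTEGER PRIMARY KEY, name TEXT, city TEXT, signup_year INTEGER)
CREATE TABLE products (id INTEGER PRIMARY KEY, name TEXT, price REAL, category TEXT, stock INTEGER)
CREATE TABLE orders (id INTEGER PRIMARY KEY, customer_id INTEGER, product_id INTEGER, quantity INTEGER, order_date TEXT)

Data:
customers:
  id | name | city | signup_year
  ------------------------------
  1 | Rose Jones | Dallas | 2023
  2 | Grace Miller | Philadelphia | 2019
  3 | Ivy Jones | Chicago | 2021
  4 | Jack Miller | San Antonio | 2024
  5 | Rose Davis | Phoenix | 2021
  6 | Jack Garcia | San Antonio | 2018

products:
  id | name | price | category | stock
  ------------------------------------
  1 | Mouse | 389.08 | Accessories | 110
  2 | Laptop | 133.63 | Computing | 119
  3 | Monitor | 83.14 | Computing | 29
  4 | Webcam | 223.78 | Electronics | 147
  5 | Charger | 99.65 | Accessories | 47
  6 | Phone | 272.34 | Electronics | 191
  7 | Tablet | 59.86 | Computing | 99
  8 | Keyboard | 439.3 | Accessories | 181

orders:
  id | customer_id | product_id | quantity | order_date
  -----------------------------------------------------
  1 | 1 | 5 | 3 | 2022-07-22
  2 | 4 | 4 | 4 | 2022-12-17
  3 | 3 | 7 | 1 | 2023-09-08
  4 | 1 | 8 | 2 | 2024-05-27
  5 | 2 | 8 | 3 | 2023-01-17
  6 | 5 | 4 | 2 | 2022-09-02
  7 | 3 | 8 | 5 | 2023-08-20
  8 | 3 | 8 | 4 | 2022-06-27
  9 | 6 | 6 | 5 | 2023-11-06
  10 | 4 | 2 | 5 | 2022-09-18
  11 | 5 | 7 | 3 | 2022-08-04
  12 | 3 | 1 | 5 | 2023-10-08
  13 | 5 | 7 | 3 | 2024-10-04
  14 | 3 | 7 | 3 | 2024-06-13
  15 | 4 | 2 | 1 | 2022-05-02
SELECT name, stock FROM products ORDER BY stock DESC LIMIT 2

Execution result:
name | stock
Phone | 191
Keyboard | 181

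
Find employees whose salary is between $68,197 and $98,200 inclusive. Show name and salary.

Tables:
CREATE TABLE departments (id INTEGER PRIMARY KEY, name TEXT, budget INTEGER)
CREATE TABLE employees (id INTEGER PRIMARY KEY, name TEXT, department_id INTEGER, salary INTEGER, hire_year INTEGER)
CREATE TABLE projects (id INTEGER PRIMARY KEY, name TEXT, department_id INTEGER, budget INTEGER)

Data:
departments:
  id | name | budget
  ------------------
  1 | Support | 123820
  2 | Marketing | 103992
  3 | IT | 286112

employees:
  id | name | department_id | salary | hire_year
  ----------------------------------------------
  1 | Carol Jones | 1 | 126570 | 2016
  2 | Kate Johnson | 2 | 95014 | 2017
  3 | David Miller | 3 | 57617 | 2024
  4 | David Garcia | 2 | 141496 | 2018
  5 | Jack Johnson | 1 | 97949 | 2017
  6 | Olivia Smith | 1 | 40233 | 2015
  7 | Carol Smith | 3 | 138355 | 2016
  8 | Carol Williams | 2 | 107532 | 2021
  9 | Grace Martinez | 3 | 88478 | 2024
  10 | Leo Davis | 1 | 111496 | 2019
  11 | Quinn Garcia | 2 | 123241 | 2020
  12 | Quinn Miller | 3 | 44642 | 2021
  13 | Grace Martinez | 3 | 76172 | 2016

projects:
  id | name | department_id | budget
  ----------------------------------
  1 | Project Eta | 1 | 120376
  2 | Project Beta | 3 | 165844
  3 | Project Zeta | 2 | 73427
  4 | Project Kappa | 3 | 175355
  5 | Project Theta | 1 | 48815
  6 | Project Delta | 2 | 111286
SELECT name, salary FROM employees WHERE salary BETWEEN 68197 AND 98200

Execution result:
name | salary
Kate Johnson | 95014
Jack Johnson | 97949
Grace Martinez | 88478
Grace Martinez | 76172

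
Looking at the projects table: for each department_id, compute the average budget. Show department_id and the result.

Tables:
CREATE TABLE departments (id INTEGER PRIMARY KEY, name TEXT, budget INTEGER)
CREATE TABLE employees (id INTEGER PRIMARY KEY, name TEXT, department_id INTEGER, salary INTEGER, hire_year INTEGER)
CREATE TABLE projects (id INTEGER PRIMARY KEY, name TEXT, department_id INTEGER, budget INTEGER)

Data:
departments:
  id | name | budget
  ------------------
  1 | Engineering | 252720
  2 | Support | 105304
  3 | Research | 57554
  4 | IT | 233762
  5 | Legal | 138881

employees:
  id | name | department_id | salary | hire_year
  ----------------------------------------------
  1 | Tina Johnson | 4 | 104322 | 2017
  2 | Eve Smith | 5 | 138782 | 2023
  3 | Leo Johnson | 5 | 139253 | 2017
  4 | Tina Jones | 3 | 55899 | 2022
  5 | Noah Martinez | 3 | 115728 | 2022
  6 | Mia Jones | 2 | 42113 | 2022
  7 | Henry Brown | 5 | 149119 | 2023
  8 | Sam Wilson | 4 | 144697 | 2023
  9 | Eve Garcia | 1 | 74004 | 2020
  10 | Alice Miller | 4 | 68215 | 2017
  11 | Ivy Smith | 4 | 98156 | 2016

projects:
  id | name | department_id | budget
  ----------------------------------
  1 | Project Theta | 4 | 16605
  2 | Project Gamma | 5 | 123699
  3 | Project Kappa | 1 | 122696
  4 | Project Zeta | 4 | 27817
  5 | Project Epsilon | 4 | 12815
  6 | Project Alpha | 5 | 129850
SELECT department_id, AVG(budget) AS avg_budget FROM projects GROUP BY department_id

Execution result:
department_id | avg_budget
1 | 122696.00
4 | 19079.00
5 | 126774.50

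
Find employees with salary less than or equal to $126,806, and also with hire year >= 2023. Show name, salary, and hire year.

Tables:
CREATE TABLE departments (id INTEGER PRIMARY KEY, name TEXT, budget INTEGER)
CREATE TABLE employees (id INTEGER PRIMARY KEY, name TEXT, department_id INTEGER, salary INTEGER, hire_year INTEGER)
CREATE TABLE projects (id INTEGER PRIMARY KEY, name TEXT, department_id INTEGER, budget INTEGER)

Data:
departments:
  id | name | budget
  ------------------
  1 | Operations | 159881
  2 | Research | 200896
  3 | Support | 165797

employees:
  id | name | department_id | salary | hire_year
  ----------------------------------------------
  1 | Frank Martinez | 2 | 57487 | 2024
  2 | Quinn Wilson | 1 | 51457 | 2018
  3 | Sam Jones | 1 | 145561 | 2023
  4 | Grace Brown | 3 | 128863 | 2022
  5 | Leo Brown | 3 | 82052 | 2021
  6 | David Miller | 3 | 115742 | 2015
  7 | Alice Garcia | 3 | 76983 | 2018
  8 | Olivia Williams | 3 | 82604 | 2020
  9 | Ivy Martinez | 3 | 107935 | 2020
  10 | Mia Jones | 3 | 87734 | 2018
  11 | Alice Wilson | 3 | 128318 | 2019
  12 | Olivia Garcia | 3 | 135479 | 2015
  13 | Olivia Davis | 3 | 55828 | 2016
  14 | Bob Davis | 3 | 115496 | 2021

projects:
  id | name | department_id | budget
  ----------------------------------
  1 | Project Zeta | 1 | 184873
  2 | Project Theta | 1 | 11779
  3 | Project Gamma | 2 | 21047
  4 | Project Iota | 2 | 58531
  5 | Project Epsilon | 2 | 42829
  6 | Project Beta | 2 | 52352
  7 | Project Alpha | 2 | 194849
SELECT name, salary, hire_year FROM employees WHERE salary <= 126806 AND hire_year >= 2023

Execution result:
name | salary | hire_year
Frank Martinez | 57487 | 2024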